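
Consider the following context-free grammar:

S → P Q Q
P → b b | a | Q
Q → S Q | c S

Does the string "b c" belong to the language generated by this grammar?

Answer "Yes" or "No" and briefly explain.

No - no valid derivation exists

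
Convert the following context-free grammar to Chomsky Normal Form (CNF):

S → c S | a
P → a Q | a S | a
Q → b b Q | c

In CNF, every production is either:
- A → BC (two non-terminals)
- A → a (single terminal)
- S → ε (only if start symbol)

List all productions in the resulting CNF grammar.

TC → c; S → a; TA → a; P → a; TB → b; Q → c; S → TC S; P → TA Q; P → TA S; Q → TB X0; X0 → TB Q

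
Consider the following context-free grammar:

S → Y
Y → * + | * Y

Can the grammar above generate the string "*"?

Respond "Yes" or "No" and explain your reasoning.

No - no valid derivation exists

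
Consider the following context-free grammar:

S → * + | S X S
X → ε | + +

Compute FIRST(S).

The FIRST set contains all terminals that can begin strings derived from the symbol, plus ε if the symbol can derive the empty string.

We compute FIRST(S) using the standard algorithm.
FIRST(S) = {*}
FIRST(X) = {+, ε}
Therefore, FIRST(S) = {*}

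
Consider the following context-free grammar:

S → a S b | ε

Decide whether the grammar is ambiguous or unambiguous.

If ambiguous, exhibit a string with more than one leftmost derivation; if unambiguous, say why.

Unambiguous - every string in the language has a unique leftmost derivation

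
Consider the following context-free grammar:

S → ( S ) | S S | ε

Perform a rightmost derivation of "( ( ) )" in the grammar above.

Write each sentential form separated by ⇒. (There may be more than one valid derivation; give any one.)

S ⇒ ( S ) ⇒ ( ( S ) ) ⇒ ( ( ) )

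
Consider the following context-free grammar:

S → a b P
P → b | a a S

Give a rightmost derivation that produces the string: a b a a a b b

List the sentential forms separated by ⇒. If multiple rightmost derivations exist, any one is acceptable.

S ⇒ a b P ⇒ a b a a S ⇒ a b a a a b P ⇒ a b a a a b b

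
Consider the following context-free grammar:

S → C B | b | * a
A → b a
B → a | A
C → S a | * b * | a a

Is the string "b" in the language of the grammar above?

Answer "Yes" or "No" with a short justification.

Yes - a valid derivation exists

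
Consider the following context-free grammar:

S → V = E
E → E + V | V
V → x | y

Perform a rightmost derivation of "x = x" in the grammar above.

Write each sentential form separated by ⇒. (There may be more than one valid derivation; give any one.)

S ⇒ V = E ⇒ V = V ⇒ V = x ⇒ x = x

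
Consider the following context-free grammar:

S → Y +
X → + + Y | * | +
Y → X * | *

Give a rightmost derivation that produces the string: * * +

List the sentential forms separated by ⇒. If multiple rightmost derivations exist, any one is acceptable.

S ⇒ Y + ⇒ X * + ⇒ * * +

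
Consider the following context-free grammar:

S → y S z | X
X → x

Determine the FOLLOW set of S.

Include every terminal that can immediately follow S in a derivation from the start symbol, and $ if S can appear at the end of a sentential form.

We compute FOLLOW(S) using the standard algorithm.
FOLLOW(S) starts with {$}.
FIRST(S) = {x, y}
FIRST(X) = {x}
FOLLOW(S) = {$, z}
FOLLOW(X) = {$, z}
Therefore, FOLLOW(S) = {$, z}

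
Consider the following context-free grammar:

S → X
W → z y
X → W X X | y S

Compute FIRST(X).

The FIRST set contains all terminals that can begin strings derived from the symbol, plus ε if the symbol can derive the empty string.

We compute FIRST(X) using the standard algorithm.
FIRST(S) = {y, z}
FIRST(W) = {z}
FIRST(X) = {y, z}
Therefore, FIRST(X) = {y, z}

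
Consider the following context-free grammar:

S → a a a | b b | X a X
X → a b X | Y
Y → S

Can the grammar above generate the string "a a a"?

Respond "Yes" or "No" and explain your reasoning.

Yes - a valid derivation exists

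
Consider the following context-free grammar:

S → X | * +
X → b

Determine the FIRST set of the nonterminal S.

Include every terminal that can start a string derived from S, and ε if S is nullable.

We compute FIRST(S) using the standard algorithm.
FIRST(S) = {*, b}
FIRST(X) = {b}
Therefore, FIRST(S) = {*, b}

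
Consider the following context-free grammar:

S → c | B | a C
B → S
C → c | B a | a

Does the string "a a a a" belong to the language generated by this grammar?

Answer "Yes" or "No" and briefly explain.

Yes - a valid derivation exists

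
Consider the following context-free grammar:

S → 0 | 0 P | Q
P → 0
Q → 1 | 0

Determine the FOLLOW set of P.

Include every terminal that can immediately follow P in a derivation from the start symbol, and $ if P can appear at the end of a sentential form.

We compute FOLLOW(P) using the standard algorithm.
FOLLOW(S) starts with {$}.
FIRST(P) = {0}
FIRST(Q) = {0, 1}
FIRST(S) = {0, 1}
FOLLOW(P) = {$}
FOLLOW(Q) = {$}
FOLLOW(S) = {$}
Therefore, FOLLOW(P) = {$}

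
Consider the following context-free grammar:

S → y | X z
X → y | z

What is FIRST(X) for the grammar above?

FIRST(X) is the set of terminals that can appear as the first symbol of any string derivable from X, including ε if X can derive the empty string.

We compute FIRST(X) using the standard algorithm.
FIRST(S) = {y, z}
FIRST(X) = {y, z}
Therefore, FIRST(X) = {y, z}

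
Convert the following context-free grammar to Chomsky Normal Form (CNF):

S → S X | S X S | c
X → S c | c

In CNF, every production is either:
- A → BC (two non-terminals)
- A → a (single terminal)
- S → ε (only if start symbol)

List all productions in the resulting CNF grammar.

S → c; TC → c; X → c; S → S X; S → S X0; X0 → X S; X → S TC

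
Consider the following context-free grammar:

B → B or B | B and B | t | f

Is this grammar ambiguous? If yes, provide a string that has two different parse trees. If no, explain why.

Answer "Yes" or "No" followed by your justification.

Yes - the string 'f and t or f and f and t' has two distinct leftmost derivations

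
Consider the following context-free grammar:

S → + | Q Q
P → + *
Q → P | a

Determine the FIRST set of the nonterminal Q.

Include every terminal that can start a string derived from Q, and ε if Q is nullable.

We compute FIRST(Q) using the standard algorithm.
FIRST(P) = {+}
FIRST(Q) = {+, a}
FIRST(S) = {+, a}
Therefore, FIRST(Q) = {+, a}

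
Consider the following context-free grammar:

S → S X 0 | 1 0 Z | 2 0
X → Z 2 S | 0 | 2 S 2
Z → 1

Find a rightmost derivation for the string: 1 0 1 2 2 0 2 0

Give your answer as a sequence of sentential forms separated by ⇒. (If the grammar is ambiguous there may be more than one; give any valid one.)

S ⇒ S X 0 ⇒ S 2 S 2 0 ⇒ S 2 2 0 2 0 ⇒ 1 0 Z 2 2 0 2 0 ⇒ 1 0 1 2 2 0 2 0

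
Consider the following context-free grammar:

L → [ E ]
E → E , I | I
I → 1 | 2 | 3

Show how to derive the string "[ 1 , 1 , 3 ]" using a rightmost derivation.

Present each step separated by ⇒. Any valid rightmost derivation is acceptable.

L ⇒ [ E ] ⇒ [ E , I ] ⇒ [ E , 3 ] ⇒ [ E , I , 3 ] ⇒ [ E , 1 , 3 ] ⇒ [ I , 1 , 3 ] ⇒ [ 1 , 1 , 3 ]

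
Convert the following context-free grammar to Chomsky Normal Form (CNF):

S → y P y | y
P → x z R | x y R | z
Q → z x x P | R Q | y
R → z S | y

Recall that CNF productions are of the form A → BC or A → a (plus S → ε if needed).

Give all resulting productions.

TY → y; S → y; TX → x; TZ → z; P → z; Q → y; R → y; S → TY X0; X0 → P TY; P → TX X1; X1 → TZ R; P → TX X2; X2 → TY R; Q → TZ X3; X3 → TX X4; X4 → TX P; Q → R Q; R → TZ S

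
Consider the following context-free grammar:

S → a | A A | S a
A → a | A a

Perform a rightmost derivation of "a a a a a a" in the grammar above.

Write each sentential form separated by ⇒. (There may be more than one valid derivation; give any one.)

S ⇒ S a ⇒ S a a ⇒ S a a a ⇒ S a a a a ⇒ S a a a a a ⇒ a a a a a a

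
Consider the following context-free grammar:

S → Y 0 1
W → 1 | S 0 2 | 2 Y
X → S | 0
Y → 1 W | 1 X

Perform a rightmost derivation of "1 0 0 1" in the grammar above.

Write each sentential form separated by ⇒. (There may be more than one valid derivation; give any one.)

S ⇒ Y 0 1 ⇒ 1 X 0 1 ⇒ 1 0 0 1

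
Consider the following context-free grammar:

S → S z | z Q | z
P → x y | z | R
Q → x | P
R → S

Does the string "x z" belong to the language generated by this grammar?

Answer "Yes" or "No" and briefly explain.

No - no valid derivation exists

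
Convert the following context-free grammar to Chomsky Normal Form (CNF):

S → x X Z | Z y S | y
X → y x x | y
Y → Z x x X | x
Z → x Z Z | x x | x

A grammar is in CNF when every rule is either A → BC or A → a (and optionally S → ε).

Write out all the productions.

TX → x; TY → y; S → y; X → y; Y → x; Z → x; S → TX X0; X0 → X Z; S → Z X1; X1 → TY S; X → TY X2; X2 → TX TX; Y → Z X3; X3 → TX X4; X4 → TX X; Z → TX X5; X5 → Z Z; Z → TX TX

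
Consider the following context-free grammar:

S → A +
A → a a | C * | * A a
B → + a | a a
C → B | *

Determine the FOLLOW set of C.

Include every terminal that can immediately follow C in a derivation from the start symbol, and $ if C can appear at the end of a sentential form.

We compute FOLLOW(C) using the standard algorithm.
FOLLOW(S) starts with {$}.
FIRST(A) = {*, +, a}
FIRST(B) = {+, a}
FIRST(C) = {*, +, a}
FIRST(S) = {*, +, a}
FOLLOW(A) = {+, a}
FOLLOW(B) = {*}
FOLLOW(C) = {*}
FOLLOW(S) = {$}
Therefore, FOLLOW(C) = {*}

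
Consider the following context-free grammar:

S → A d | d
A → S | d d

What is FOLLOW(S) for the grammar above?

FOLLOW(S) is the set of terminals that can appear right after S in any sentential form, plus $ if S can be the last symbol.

We compute FOLLOW(S) using the standard algorithm.
FOLLOW(S) starts with {$}.
FIRST(A) = {d}
FIRST(S) = {d}
FOLLOW(A) = {d}
FOLLOW(S) = {$, d}
Therefore, FOLLOW(S) = {$, d}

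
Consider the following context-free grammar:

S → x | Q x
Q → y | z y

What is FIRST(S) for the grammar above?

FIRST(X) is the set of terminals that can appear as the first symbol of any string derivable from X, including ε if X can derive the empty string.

We compute FIRST(S) using the standard algorithm.
FIRST(Q) = {y, z}
FIRST(S) = {x, y, z}
Therefore, FIRST(S) = {x, y, z}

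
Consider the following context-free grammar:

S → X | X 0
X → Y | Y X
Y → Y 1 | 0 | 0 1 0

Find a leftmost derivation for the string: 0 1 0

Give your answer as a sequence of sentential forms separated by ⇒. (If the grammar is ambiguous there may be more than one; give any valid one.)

S ⇒ X ⇒ Y ⇒ 0 1 0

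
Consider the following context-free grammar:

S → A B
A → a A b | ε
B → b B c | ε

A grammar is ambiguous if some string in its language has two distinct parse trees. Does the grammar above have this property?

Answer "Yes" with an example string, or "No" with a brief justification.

No - the grammar is unambiguous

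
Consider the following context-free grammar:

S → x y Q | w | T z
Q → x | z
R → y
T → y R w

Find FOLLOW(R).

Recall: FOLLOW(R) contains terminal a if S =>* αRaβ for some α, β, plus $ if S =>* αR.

We compute FOLLOW(R) using the standard algorithm.
FOLLOW(S) starts with {$}.
FIRST(Q) = {x, z}
FIRST(R) = {y}
FIRST(S) = {w, x, y}
FIRST(T) = {y}
FOLLOW(Q) = {$}
FOLLOW(R) = {w}
FOLLOW(S) = {$}
FOLLOW(T) = {z}
Therefore, FOLLOW(R) = {w}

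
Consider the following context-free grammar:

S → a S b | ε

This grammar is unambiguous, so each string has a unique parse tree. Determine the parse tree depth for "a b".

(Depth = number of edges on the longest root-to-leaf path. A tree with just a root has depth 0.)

2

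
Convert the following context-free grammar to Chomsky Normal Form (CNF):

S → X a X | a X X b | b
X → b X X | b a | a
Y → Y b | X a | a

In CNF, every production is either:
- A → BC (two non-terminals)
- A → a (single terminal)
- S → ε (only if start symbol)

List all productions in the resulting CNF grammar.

TA → a; TB → b; S → b; X → a; Y → a; S → X X0; X0 → TA X; S → TA X1; X1 → X X2; X2 → X TB; X → TB X3; X3 → X X; X → TB TA; Y → Y TB; Y → X TA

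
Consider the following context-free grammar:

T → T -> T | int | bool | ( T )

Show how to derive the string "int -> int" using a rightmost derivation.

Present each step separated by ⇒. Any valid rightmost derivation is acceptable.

T ⇒ T -> T ⇒ T -> int ⇒ int -> int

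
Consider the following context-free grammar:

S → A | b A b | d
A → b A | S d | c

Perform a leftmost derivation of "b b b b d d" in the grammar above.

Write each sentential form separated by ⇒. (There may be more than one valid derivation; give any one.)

S ⇒ A ⇒ b A ⇒ b b A ⇒ b b b A ⇒ b b b b A ⇒ b b b b S d ⇒ b b b b d d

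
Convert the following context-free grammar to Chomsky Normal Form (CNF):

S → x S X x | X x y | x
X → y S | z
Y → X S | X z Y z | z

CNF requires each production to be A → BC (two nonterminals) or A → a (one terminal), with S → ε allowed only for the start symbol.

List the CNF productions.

TX → x; TY → y; S → x; X → z; TZ → z; Y → z; S → TX X0; X0 → S X1; X1 → X TX; S → X X2; X2 → TX TY; X → TY S; Y → X S; Y → X X3; X3 → TZ X4; X4 → Y TZ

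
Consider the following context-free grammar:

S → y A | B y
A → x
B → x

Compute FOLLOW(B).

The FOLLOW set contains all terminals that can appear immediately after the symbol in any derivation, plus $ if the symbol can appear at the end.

We compute FOLLOW(B) using the standard algorithm.
FOLLOW(S) starts with {$}.
FIRST(A) = {x}
FIRST(B) = {x}
FIRST(S) = {x, y}
FOLLOW(A) = {$}
FOLLOW(B) = {y}
FOLLOW(S) = {$}
Therefore, FOLLOW(B) = {y}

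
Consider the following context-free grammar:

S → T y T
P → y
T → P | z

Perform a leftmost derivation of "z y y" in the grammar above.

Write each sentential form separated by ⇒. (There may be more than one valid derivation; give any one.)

S ⇒ T y T ⇒ z y T ⇒ z y P ⇒ z y y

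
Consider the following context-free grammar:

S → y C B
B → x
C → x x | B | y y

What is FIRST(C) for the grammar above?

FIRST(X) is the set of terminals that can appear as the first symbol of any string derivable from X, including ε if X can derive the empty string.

We compute FIRST(C) using the standard algorithm.
FIRST(B) = {x}
FIRST(C) = {x, y}
FIRST(S) = {y}
Therefore, FIRST(C) = {x, y}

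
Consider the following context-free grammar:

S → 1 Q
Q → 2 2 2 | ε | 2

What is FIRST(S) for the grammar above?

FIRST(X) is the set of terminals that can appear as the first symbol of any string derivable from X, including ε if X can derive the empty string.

We compute FIRST(S) using the standard algorithm.
FIRST(Q) = {2, ε}
FIRST(S) = {1}
Therefore, FIRST(S) = {1}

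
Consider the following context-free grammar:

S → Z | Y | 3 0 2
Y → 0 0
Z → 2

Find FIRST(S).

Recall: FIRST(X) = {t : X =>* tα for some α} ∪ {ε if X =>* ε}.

We compute FIRST(S) using the standard algorithm.
FIRST(S) = {0, 2, 3}
FIRST(Y) = {0}
FIRST(Z) = {2}
Therefore, FIRST(S) = {0, 2, 3}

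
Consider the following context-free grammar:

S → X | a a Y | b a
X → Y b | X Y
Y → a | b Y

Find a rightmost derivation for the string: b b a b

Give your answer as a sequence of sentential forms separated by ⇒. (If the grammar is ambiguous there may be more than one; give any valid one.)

S ⇒ X ⇒ Y b ⇒ b Y b ⇒ b b Y b ⇒ b b a b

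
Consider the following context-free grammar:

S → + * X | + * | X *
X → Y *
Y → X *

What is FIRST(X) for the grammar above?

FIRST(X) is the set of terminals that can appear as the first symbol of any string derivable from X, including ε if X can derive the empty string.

We compute FIRST(X) using the standard algorithm.
FIRST(S) = {+}
FIRST(X) = {}
FIRST(Y) = {}
Therefore, FIRST(X) = {}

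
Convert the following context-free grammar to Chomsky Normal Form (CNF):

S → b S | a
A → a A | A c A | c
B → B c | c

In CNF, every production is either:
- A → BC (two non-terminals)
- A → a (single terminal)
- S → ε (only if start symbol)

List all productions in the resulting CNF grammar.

TB → b; S → a; TA → a; TC → c; A → c; B → c; S → TB S; A → TA A; A → A X0; X0 → TC A; B → B TC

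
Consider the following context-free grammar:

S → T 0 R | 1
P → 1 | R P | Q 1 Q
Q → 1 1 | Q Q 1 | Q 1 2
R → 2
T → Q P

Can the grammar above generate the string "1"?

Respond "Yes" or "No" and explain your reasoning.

Yes - a valid derivation exists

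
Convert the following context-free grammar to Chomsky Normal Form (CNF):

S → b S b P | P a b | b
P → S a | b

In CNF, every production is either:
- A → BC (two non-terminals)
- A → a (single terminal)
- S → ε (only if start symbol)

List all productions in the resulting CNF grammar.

TB → b; TA → a; S → b; P → b; S → TB X0; X0 → S X1; X1 → TB P; S → P X2; X2 → TA TB; P → S TA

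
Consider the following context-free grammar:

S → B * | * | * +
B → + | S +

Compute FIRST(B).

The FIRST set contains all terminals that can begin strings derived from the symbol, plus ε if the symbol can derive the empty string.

We compute FIRST(B) using the standard algorithm.
FIRST(B) = {*, +}
FIRST(S) = {*, +}
Therefore, FIRST(B) = {*, +}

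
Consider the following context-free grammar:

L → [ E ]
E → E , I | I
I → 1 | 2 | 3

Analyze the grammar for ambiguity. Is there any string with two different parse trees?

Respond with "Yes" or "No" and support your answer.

No - the grammar is unambiguous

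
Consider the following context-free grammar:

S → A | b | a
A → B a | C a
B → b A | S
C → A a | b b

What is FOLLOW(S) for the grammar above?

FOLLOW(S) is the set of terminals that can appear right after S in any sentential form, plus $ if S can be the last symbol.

We compute FOLLOW(S) using the standard algorithm.
FOLLOW(S) starts with {$}.
FIRST(A) = {a, b}
FIRST(B) = {a, b}
FIRST(C) = {a, b}
FIRST(S) = {a, b}
FOLLOW(A) = {$, a}
FOLLOW(B) = {a}
FOLLOW(C) = {a}
FOLLOW(S) = {$, a}
Therefore, FOLLOW(S) = {$, a}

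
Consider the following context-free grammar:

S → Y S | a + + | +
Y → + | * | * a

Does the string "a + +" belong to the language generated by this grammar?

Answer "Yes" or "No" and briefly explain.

Yes - a valid derivation exists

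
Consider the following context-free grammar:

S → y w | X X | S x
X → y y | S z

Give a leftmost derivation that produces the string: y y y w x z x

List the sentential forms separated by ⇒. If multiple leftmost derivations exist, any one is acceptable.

S ⇒ S x ⇒ X X x ⇒ y y X x ⇒ y y S z x ⇒ y y S x z x ⇒ y y y w x z x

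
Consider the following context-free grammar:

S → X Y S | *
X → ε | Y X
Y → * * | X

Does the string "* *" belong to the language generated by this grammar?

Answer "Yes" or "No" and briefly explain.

No - no valid derivation exists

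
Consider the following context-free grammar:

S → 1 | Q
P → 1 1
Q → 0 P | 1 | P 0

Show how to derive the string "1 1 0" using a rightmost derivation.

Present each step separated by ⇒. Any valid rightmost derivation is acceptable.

S ⇒ Q ⇒ P 0 ⇒ 1 1 0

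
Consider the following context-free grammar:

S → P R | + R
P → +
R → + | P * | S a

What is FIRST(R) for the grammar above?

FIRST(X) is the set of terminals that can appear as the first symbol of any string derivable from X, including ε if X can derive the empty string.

We compute FIRST(R) using the standard algorithm.
FIRST(P) = {+}
FIRST(R) = {+}
FIRST(S) = {+}
Therefore, FIRST(R) = {+}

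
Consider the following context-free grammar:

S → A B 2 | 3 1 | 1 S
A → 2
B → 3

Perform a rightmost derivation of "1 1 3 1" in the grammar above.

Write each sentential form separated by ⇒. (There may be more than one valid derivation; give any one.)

S ⇒ 1 S ⇒ 1 1 S ⇒ 1 1 3 1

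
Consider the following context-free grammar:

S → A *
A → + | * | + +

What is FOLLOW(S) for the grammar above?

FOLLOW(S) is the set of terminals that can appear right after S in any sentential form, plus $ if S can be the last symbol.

We compute FOLLOW(S) using the standard algorithm.
FOLLOW(S) starts with {$}.
FIRST(A) = {*, +}
FIRST(S) = {*, +}
FOLLOW(A) = {*}
FOLLOW(S) = {$}
Therefore, FOLLOW(S) = {$}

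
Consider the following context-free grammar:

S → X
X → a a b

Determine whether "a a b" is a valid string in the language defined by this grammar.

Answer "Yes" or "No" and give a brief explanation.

Yes - a valid derivation exists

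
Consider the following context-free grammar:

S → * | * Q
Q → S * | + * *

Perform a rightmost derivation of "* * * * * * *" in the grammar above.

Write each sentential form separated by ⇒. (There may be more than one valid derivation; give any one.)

S ⇒ * Q ⇒ * S * ⇒ * * Q * ⇒ * * S * * ⇒ * * * Q * * ⇒ * * * S * * * ⇒ * * * * * * *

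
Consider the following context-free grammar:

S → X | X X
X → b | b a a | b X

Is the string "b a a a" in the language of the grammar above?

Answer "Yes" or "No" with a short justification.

No - no valid derivation exists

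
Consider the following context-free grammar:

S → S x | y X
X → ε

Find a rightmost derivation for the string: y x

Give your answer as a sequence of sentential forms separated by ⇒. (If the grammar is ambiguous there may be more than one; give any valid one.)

S ⇒ S x ⇒ y X x ⇒ y x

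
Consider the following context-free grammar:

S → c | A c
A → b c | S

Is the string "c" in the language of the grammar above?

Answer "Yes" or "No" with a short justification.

Yes - a valid derivation exists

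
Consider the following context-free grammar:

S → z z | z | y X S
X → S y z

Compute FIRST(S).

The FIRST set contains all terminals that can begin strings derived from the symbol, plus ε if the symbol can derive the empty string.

We compute FIRST(S) using the standard algorithm.
FIRST(S) = {y, z}
FIRST(X) = {y, z}
Therefore, FIRST(S) = {y, z}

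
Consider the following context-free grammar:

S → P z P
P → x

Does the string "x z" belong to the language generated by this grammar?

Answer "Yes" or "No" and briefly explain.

No - no valid derivation exists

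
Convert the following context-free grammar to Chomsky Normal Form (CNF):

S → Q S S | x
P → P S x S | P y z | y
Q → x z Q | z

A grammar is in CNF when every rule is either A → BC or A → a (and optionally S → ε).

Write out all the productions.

S → x; TX → x; TY → y; TZ → z; P → y; Q → z; S → Q X0; X0 → S S; P → P X1; X1 → S X2; X2 → TX S; P → P X3; X3 → TY TZ; Q → TX X4; X4 → TZ Q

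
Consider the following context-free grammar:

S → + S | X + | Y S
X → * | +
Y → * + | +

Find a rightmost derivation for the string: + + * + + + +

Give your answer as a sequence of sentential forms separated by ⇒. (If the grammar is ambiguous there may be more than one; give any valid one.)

S ⇒ + S ⇒ + + S ⇒ + + Y S ⇒ + + Y + S ⇒ + + Y + X + ⇒ + + Y + + + ⇒ + + * + + + +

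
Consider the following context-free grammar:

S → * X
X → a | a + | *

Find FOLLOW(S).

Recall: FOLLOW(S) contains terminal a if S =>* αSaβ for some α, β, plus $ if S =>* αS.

We compute FOLLOW(S) using the standard algorithm.
FOLLOW(S) starts with {$}.
FIRST(S) = {*}
FIRST(X) = {*, a}
FOLLOW(S) = {$}
FOLLOW(X) = {$}
Therefore, FOLLOW(S) = {$}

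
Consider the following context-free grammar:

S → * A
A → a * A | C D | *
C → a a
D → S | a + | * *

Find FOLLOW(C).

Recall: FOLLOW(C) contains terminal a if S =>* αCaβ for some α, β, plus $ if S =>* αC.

We compute FOLLOW(C) using the standard algorithm.
FOLLOW(S) starts with {$}.
FIRST(A) = {*, a}
FIRST(C) = {a}
FIRST(D) = {*, a}
FIRST(S) = {*}
FOLLOW(A) = {$}
FOLLOW(C) = {*, a}
FOLLOW(D) = {$}
FOLLOW(S) = {$}
Therefore, FOLLOW(C) = {*, a}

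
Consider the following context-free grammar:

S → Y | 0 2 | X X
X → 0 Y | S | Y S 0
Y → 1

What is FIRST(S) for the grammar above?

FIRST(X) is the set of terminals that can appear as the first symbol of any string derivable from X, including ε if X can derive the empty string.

We compute FIRST(S) using the standard algorithm.
FIRST(S) = {0, 1}
FIRST(X) = {0, 1}
FIRST(Y) = {1}
Therefore, FIRST(S) = {0, 1}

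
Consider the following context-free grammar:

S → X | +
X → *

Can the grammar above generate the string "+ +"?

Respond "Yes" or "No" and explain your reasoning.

No - no valid derivation exists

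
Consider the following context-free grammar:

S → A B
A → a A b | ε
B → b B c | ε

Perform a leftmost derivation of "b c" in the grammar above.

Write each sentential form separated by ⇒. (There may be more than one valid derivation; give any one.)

S ⇒ A B ⇒ B ⇒ b B c ⇒ b c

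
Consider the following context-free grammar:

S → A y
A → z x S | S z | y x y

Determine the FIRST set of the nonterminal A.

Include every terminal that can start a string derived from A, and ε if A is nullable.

We compute FIRST(A) using the standard algorithm.
FIRST(A) = {y, z}
FIRST(S) = {y, z}
Therefore, FIRST(A) = {y, z}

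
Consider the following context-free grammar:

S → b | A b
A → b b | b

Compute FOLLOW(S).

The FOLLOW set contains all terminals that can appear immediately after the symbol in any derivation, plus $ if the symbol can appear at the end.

We compute FOLLOW(S) using the standard algorithm.
FOLLOW(S) starts with {$}.
FIRST(A) = {b}
FIRST(S) = {b}
FOLLOW(A) = {b}
FOLLOW(S) = {$}
Therefore, FOLLOW(S) = {$}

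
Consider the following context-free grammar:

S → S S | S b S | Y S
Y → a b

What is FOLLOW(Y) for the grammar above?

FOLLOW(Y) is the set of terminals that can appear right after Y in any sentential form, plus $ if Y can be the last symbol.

We compute FOLLOW(Y) using the standard algorithm.
FOLLOW(S) starts with {$}.
FIRST(S) = {a}
FIRST(Y) = {a}
FOLLOW(S) = {$, a, b}
FOLLOW(Y) = {a}
Therefore, FOLLOW(Y) = {a}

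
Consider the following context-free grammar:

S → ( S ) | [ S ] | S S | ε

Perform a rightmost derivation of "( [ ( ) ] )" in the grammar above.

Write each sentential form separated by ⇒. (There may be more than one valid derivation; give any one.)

S ⇒ ( S ) ⇒ ( [ S ] ) ⇒ ( [ ( S ) ] ) ⇒ ( [ ( ) ] )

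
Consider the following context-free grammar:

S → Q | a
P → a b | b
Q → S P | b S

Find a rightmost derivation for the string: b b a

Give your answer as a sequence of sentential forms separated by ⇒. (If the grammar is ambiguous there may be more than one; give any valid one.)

S ⇒ Q ⇒ b S ⇒ b Q ⇒ b b S ⇒ b b a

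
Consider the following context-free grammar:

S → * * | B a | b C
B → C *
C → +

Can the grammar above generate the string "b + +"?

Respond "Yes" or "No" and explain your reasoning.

No - no valid derivation exists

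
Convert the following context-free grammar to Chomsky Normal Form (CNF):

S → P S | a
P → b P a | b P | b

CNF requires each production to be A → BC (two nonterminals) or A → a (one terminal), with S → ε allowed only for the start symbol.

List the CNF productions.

S → a; TB → b; TA → a; P → b; S → P S; P → TB X0; X0 → P TA; P → TB P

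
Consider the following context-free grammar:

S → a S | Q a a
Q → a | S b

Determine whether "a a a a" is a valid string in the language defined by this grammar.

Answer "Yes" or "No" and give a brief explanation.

Yes - a valid derivation exists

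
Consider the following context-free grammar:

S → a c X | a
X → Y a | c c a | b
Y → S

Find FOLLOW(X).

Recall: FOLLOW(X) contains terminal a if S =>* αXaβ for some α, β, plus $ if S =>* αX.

We compute FOLLOW(X) using the standard algorithm.
FOLLOW(S) starts with {$}.
FIRST(S) = {a}
FIRST(X) = {a, b, c}
FIRST(Y) = {a}
FOLLOW(S) = {$, a}
FOLLOW(X) = {$, a}
FOLLOW(Y) = {a}
Therefore, FOLLOW(X) = {$, a}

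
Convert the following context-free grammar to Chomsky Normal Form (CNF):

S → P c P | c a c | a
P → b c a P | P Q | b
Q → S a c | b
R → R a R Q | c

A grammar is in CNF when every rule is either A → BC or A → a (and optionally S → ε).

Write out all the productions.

TC → c; TA → a; S → a; TB → b; P → b; Q → b; R → c; S → P X0; X0 → TC P; S → TC X1; X1 → TA TC; P → TB X2; X2 → TC X3; X3 → TA P; P → P Q; Q → S X4; X4 → TA TC; R → R X5; X5 → TA X6; X6 → R Q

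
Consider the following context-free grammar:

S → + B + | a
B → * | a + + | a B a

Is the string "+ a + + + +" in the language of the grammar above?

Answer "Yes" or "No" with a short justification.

No - no valid derivation exists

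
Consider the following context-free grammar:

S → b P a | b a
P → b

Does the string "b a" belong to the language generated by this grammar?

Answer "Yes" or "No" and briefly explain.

Yes - a valid derivation exists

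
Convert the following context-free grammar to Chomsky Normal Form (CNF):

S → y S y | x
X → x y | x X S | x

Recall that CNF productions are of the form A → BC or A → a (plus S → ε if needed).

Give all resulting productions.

TY → y; S → x; TX → x; X → x; S → TY X0; X0 → S TY; X → TX TY; X → TX X1; X1 → X S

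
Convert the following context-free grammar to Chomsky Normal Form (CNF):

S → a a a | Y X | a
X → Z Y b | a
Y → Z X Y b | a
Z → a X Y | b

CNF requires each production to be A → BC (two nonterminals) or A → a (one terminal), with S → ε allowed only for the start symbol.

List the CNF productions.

TA → a; S → a; TB → b; X → a; Y → a; Z → b; S → TA X0; X0 → TA TA; S → Y X; X → Z X1; X1 → Y TB; Y → Z X2; X2 → X X3; X3 → Y TB; Z → TA X4; X4 → X Y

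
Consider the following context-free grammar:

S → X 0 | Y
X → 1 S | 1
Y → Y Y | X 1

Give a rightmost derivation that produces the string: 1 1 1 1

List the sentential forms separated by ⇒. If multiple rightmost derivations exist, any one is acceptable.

S ⇒ Y ⇒ Y Y ⇒ Y X 1 ⇒ Y 1 1 ⇒ X 1 1 1 ⇒ 1 1 1 1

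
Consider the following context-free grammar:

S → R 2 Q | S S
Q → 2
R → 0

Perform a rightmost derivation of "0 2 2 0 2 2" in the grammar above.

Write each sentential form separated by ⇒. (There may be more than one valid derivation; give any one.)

S ⇒ S S ⇒ S R 2 Q ⇒ S R 2 2 ⇒ S 0 2 2 ⇒ R 2 Q 0 2 2 ⇒ R 2 2 0 2 2 ⇒ 0 2 2 0 2 2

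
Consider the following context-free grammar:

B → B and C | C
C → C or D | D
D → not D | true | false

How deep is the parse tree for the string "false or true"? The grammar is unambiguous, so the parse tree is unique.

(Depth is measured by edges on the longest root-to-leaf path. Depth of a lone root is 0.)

4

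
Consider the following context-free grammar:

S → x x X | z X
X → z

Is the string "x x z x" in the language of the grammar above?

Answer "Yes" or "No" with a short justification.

No - no valid derivation exists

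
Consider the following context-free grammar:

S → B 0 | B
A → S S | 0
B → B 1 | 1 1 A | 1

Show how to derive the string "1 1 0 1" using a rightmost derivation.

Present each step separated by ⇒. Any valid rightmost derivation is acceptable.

S ⇒ B ⇒ B 1 ⇒ 1 1 A 1 ⇒ 1 1 0 1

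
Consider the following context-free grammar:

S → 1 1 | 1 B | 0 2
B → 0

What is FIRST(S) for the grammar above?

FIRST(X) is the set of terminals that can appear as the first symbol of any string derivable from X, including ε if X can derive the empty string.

We compute FIRST(S) using the standard algorithm.
FIRST(B) = {0}
FIRST(S) = {0, 1}
Therefore, FIRST(S) = {0, 1}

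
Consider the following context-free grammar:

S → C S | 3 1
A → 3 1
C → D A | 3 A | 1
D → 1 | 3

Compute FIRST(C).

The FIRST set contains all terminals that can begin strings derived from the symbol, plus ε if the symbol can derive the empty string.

We compute FIRST(C) using the standard algorithm.
FIRST(A) = {3}
FIRST(C) = {1, 3}
FIRST(D) = {1, 3}
FIRST(S) = {1, 3}
Therefore, FIRST(C) = {1, 3}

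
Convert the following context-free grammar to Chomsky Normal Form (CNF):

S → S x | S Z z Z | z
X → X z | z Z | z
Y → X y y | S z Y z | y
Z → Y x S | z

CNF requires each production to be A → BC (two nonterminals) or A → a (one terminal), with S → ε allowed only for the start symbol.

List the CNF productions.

TX → x; TZ → z; S → z; X → z; TY → y; Y → y; Z → z; S → S TX; S → S X0; X0 → Z X1; X1 → TZ Z; X → X TZ; X → TZ Z; Y → X X2; X2 → TY TY; Y → S X3; X3 → TZ X4; X4 → Y TZ; Z → Y X5; X5 → TX S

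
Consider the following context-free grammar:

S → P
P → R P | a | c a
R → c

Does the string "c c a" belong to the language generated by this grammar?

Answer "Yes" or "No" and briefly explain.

Yes - a valid derivation exists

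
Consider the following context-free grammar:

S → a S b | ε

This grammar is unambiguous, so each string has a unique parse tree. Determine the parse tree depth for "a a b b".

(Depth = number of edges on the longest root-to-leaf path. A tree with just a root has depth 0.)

3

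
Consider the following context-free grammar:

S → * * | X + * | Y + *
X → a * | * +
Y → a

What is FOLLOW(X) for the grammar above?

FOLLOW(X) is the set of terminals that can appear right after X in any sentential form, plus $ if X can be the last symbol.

We compute FOLLOW(X) using the standard algorithm.
FOLLOW(S) starts with {$}.
FIRST(S) = {*, a}
FIRST(X) = {*, a}
FIRST(Y) = {a}
FOLLOW(S) = {$}
FOLLOW(X) = {+}
FOLLOW(Y) = {+}
Therefore, FOLLOW(X) = {+}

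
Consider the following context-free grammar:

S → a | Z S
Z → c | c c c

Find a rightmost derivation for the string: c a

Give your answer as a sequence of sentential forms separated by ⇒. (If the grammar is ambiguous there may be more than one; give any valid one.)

S ⇒ Z S ⇒ Z a ⇒ c a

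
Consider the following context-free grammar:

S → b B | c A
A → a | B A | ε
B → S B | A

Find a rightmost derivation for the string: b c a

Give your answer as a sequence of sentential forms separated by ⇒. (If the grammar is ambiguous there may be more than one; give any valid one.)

S ⇒ b B ⇒ b S B ⇒ b S A ⇒ b S a ⇒ b c A a ⇒ b c a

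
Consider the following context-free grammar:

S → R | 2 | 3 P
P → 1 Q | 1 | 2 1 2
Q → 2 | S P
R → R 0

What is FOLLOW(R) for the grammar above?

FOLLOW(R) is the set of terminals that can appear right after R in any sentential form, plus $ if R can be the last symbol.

We compute FOLLOW(R) using the standard algorithm.
FOLLOW(S) starts with {$}.
FIRST(P) = {1, 2}
FIRST(Q) = {2, 3}
FIRST(R) = {}
FIRST(S) = {2, 3}
FOLLOW(P) = {$, 1, 2}
FOLLOW(Q) = {$, 1, 2}
FOLLOW(R) = {$, 0, 1, 2}
FOLLOW(S) = {$, 1, 2}
Therefore, FOLLOW(R) = {$, 0, 1, 2}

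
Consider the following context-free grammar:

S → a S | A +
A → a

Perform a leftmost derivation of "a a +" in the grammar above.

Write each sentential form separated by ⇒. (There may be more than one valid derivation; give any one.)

S ⇒ a S ⇒ a A + ⇒ a a +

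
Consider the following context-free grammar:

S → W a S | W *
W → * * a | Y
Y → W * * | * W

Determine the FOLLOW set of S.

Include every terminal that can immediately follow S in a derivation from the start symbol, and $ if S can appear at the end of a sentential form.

We compute FOLLOW(S) using the standard algorithm.
FOLLOW(S) starts with {$}.
FIRST(S) = {*}
FIRST(W) = {*}
FIRST(Y) = {*}
FOLLOW(S) = {$}
FOLLOW(W) = {*, a}
FOLLOW(Y) = {*, a}
Therefore, FOLLOW(S) = {$}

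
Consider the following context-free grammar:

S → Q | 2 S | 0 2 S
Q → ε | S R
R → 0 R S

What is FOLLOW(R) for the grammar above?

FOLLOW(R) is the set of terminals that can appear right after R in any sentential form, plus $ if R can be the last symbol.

We compute FOLLOW(R) using the standard algorithm.
FOLLOW(S) starts with {$}.
FIRST(Q) = {0, 2, ε}
FIRST(R) = {0}
FIRST(S) = {0, 2, ε}
FOLLOW(Q) = {$, 0, 2}
FOLLOW(R) = {$, 0, 2}
FOLLOW(S) = {$, 0, 2}
Therefore, FOLLOW(R) = {$, 0, 2}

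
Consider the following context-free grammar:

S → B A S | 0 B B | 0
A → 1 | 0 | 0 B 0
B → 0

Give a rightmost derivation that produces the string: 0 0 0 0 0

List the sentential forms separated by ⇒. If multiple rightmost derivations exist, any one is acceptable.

S ⇒ B A S ⇒ B A 0 ⇒ B 0 B 0 0 ⇒ B 0 0 0 0 ⇒ 0 0 0 0 0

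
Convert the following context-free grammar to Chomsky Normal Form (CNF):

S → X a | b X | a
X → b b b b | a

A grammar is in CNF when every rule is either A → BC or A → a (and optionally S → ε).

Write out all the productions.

TA → a; TB → b; S → a; X → a; S → X TA; S → TB X; X → TB X0; X0 → TB X1; X1 → TB TB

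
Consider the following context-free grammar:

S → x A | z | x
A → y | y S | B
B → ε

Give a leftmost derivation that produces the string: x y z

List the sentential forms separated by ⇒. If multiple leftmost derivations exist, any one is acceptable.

S ⇒ x A ⇒ x y S ⇒ x y z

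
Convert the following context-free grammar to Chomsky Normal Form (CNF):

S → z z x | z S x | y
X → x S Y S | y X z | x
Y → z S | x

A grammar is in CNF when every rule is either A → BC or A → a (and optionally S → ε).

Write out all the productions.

TZ → z; TX → x; S → y; TY → y; X → x; Y → x; S → TZ X0; X0 → TZ TX; S → TZ X1; X1 → S TX; X → TX X2; X2 → S X3; X3 → Y S; X → TY X4; X4 → X TZ; Y → TZ S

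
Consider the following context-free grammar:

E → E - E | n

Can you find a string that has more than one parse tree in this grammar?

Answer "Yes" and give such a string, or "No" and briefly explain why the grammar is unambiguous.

Yes - the string 'n - n - n - n - n' has two distinct parse trees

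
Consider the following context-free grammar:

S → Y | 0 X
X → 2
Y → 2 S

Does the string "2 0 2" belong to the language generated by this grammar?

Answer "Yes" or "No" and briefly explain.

Yes - a valid derivation exists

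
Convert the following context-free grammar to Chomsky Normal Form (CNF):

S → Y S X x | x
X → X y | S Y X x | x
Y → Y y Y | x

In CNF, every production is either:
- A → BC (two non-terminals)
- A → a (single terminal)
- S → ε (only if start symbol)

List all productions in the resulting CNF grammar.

TX → x; S → x; TY → y; X → x; Y → x; S → Y X0; X0 → S X1; X1 → X TX; X → X TY; X → S X2; X2 → Y X3; X3 → X TX; Y → Y X4; X4 → TY Y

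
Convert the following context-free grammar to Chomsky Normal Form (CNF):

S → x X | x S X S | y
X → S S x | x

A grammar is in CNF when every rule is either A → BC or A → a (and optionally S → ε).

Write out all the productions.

TX → x; S → y; X → x; S → TX X; S → TX X0; X0 → S X1; X1 → X S; X → S X2; X2 → S TX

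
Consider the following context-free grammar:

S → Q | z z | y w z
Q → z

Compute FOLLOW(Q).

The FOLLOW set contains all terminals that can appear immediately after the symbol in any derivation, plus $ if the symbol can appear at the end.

We compute FOLLOW(Q) using the standard algorithm.
FOLLOW(S) starts with {$}.
FIRST(Q) = {z}
FIRST(S) = {y, z}
FOLLOW(Q) = {$}
FOLLOW(S) = {$}
Therefore, FOLLOW(Q) = {$}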